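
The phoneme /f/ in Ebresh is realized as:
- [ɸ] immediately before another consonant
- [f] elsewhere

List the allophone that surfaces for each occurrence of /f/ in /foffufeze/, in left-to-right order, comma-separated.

Occurrence 1 (position 1): no conditioning environment matches → elsewhere allophone [f].
Occurrence 2 (position 3): immediately before another consonant → [ɸ].
Occurrence 3 (position 4): no conditioning environment matches → elsewhere allophone [f].
Occurrence 4 (position 6): no conditioning environment matches → elsewhere allophone [f].

[f], [ɸ], [f], [f]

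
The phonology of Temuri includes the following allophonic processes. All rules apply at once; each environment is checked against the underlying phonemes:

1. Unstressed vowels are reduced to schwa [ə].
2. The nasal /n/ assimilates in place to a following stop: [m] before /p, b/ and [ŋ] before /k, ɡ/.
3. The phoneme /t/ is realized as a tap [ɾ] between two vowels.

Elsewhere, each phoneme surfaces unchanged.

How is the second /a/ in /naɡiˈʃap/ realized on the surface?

[a]

/a/ (between /ʃ/ and /p/) fails the environment for rule 1, so it stays [a].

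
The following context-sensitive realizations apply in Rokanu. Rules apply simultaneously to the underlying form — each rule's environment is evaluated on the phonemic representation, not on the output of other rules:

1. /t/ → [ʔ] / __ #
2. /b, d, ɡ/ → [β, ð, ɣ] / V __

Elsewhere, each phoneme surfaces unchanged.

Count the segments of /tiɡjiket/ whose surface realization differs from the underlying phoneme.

Segments that undergo a rule: /ɡ/ → [ɣ] (rule 2); /t/ → [ʔ] (rule 1).
All other segments surface unchanged.

2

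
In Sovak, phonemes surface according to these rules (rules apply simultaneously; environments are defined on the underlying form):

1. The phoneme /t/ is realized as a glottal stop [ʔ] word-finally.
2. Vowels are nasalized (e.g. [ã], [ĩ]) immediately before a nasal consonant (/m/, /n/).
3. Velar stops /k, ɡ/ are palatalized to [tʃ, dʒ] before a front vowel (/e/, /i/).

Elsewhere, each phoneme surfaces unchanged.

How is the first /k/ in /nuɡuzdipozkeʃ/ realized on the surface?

[tʃ]

Rule 3 applies to /k/ (between /z/ and /e/: before a front vowel) → [tʃ].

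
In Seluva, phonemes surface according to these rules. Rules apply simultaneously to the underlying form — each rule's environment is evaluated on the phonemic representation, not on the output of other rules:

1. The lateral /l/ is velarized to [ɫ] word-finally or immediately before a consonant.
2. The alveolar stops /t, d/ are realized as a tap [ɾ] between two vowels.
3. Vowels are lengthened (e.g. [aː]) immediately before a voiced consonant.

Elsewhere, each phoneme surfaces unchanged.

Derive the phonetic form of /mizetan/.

/m/ — not in any rule's target class → [m].
/i/ meets the environment for rule 3 (before a voiced consonant) → [iː].
/z/ (between /i/ and /e/) is unaffected → [z].
/e/ — between /z/ and /t/; rule 3 does not apply here → [e].
/t/ meets the environment for rule 2 (between two vowels) → [ɾ].
Rule 3 applies to /a/ (between /t/ and /n/: before a voiced consonant) → [aː].
/n/ (word-final): no rule targets it → [n].

[miːzeɾaːn]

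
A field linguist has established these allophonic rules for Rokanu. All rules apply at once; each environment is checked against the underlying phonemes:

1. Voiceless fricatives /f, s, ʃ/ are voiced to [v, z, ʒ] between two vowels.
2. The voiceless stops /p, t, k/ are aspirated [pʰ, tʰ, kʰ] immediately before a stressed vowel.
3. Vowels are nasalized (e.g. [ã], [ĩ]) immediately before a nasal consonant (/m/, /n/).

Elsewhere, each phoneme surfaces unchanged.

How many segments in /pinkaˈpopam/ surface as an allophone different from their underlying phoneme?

3

Segments that undergo a rule: /i/ → [ĩ] (rule 3); /p/ → [pʰ] (rule 2); /a/ → [ã] (rule 3).
All other segments surface unchanged.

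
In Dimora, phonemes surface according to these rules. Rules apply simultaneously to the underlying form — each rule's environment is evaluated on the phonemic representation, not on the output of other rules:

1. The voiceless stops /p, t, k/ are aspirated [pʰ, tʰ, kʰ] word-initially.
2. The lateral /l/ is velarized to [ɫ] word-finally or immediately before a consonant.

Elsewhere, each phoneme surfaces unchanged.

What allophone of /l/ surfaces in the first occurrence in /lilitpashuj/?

/l/ (word-initial) fails the environment for rule 2, so it stays [l].

[l]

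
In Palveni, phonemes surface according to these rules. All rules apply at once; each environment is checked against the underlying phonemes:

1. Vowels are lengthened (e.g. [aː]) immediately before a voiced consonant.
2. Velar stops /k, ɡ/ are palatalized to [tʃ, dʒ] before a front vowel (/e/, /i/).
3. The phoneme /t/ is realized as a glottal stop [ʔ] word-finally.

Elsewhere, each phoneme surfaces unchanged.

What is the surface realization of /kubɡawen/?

[kuːbɡaːweːn]

/k/ (word-initial): rule 2 targets it, but not before a front vowel → unchanged [k].
/u/ meets the environment for rule 1 (before a voiced consonant) → [uː].
/b/ stays [b].
/ɡ/ (between /b/ and /a/) fails the environment for rule 2, so it stays [ɡ].
/a/ meets the environment for rule 1 (before a voiced consonant) → [aː].
/w/ stays [w].
/e/ (between /w/ and /n/): before a voiced consonant, so rule 1 applies → [eː].
/n/ — not in any rule's target class → [n].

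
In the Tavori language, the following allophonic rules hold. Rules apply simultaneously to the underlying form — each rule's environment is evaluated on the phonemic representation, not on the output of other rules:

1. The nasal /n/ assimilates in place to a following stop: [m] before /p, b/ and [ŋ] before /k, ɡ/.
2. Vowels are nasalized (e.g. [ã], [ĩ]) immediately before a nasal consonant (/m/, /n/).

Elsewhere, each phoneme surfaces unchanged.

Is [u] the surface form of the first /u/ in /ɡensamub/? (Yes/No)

/u/ — between /m/ and /b/; rule 2 does not apply here → [u].
The actual realization is [u], which matches [u].

Yes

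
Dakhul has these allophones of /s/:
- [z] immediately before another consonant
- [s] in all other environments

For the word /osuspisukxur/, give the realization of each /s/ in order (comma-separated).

[s], [z], [s]

Occurrence 1 (position 2): no conditioning environment matches → elsewhere allophone [s].
Occurrence 2 (position 4): immediately before another consonant → [z].
Occurrence 3 (position 7): no conditioning environment matches → elsewhere allophone [s].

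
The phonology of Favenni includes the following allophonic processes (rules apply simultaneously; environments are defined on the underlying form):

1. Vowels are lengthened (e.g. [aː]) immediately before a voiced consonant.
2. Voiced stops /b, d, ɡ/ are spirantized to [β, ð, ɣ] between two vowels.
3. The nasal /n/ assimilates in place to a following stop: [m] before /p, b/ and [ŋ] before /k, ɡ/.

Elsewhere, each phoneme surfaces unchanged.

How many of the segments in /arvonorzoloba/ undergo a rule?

Segments that undergo a rule: /a/ → [aː] (rule 1); /o/ → [oː] (rule 1); /o/ → [oː] (rule 1); /o/ → [oː] (rule 1); /o/ → [oː] (rule 1); /b/ → [β] (rule 2).
All other segments surface unchanged.

6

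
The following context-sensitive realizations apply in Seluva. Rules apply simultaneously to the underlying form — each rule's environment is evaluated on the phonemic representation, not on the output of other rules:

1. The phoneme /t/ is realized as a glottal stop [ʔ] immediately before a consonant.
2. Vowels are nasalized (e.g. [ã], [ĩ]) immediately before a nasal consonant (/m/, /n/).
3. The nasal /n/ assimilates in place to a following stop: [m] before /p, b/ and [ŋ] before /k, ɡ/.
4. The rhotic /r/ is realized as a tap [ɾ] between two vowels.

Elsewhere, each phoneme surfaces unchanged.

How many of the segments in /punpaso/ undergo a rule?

2

Segments that undergo a rule: /u/ → [ũ] (rule 2); /n/ → [m] (rule 3).
All other segments surface unchanged.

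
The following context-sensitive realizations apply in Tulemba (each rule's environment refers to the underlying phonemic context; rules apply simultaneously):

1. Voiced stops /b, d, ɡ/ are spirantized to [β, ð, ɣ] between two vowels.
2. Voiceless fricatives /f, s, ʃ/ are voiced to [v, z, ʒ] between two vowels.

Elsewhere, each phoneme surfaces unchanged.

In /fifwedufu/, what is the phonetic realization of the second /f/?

[f]

/f/ (between /i/ and /w/) is in the target of rule 2 but the environment (between two vowels) is not met → [f].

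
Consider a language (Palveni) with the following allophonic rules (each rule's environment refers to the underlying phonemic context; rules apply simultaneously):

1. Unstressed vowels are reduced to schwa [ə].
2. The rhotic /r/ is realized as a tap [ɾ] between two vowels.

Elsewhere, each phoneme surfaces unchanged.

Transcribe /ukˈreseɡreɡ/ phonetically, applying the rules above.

[əkˈresəɡrəɡ]

/u/ (word-initial) occurs in an unstressed syllable → [ə] by rule 1.
/r/ (between /k/ and /e/): rule 2 targets it, but not between two vowels → unchanged [r].
/e/ — between /r/ and /s/; rule 1 does not apply here → [e].
/e/ meets the environment for rule 1 (in an unstressed syllable) → [ə].
/r/ (between /ɡ/ and /e/) is in the target of rule 2 but the environment (between two vowels) is not met → [r].
Rule 1 applies to /e/ (between /r/ and /ɡ/: in an unstressed syllable) → [ə].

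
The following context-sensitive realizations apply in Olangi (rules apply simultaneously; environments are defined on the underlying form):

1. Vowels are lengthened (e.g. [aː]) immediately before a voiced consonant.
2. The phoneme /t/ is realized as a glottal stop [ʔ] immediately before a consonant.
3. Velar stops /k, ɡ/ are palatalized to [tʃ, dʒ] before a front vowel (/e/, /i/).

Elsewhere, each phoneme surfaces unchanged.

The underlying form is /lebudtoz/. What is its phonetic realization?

[leːbuːdtoːz]

/l/ (word-initial) is unaffected → [l].
Rule 1 applies to /e/ (between /l/ and /b/: before a voiced consonant) → [eː].
/b/ — not in any rule's target class → [b].
/u/ (between /b/ and /d/) occurs before a voiced consonant → [uː] by rule 1.
/d/ — not in any rule's target class → [d].
/t/ — between /d/ and /o/; rule 2 does not apply here → [t].
Rule 1 applies to /o/ (between /t/ and /z/: before a voiced consonant) → [oː].
/z/ (word-final) is unaffected → [z].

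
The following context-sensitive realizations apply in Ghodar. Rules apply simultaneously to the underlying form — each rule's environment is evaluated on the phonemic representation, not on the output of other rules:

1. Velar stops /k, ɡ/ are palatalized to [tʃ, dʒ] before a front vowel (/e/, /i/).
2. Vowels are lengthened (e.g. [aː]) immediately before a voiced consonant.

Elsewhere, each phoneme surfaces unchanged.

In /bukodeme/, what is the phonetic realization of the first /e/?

/e/ meets the environment for rule 2 (before a voiced consonant) → [eː].

[eː]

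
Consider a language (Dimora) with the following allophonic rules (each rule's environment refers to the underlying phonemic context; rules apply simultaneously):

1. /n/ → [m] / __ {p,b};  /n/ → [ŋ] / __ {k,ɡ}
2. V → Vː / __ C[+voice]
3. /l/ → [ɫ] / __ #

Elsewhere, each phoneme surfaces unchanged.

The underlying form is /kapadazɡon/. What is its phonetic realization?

/k/ — not in any rule's target class → [k].
/a/ — between /k/ and /p/; rule 2 does not apply here → [a].
/p/ (between /a/ and /a/) is unaffected → [p].
/a/ (between /p/ and /d/): before a voiced consonant, so rule 2 applies → [aː].
/d/ stays [d].
/a/ meets the environment for rule 2 (before a voiced consonant) → [aː].
/z/ — not in any rule's target class → [z].
/ɡ/ stays [ɡ].
/o/ (between /ɡ/ and /n/) occurs before a voiced consonant → [oː] by rule 2.
/n/ (word-final) fails the environment for rule 1, so it stays [n].

[kapaːdaːzɡoːn]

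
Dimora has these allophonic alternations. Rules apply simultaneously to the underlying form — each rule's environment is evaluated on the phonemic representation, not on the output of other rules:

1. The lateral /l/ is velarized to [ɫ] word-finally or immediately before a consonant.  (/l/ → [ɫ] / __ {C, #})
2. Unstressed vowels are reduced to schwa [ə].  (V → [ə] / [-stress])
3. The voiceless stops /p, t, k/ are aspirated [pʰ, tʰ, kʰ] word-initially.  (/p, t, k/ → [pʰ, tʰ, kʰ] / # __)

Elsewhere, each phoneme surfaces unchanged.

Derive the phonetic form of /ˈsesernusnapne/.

/s/ (word-initial): no rule targets it → [s].
/e/ (between /s/ and /s/) is in the target of rule 2 but the environment (in an unstressed syllable) is not met → [e].
/s/ (between /e/ and /e/) is unaffected → [s].
Rule 2 applies to /e/ (between /s/ and /r/: in an unstressed syllable) → [ə].
/r/ (between /e/ and /n/): no rule targets it → [r].
/n/ stays [n].
/u/ (between /n/ and /s/) occurs in an unstressed syllable → [ə] by rule 2.
/s/ — not in any rule's target class → [s].
/n/ — not in any rule's target class → [n].
Rule 2 applies to /a/ (between /n/ and /p/: in an unstressed syllable) → [ə].
/p/ — between /a/ and /n/; rule 3 does not apply here → [p].
/n/ — not in any rule's target class → [n].
/e/ (word-final): in an unstressed syllable, so rule 2 applies → [ə].

[ˈsesərnəsnəpnə]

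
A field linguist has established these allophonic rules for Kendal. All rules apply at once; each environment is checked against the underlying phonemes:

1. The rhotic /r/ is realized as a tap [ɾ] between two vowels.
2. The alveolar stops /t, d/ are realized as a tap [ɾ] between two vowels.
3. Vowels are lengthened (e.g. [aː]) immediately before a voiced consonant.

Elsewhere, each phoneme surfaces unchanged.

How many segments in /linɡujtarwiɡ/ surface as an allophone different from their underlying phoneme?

Segments that undergo a rule: /i/ → [iː] (rule 3); /u/ → [uː] (rule 3); /a/ → [aː] (rule 3); /i/ → [iː] (rule 3).
All other segments surface unchanged.

4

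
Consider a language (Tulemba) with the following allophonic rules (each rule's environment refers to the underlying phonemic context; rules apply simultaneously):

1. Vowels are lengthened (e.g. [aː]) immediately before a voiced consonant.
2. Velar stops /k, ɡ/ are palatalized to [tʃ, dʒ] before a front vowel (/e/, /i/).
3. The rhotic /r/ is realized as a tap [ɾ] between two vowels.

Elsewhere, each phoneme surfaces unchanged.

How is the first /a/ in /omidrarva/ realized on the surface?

[aː]

Rule 1 applies to /a/ (between /r/ and /r/: before a voiced consonant) → [aː].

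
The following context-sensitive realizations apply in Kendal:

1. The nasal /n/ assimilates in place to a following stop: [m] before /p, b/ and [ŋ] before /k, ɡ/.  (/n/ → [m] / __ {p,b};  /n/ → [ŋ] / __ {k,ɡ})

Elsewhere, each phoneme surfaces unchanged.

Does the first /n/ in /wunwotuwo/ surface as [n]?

Yes

/n/ (between /u/ and /w/) is in the target of rule 1 but the environment (before a labial or velar stop) is not met → [n].
The actual realization is [n], which matches [n].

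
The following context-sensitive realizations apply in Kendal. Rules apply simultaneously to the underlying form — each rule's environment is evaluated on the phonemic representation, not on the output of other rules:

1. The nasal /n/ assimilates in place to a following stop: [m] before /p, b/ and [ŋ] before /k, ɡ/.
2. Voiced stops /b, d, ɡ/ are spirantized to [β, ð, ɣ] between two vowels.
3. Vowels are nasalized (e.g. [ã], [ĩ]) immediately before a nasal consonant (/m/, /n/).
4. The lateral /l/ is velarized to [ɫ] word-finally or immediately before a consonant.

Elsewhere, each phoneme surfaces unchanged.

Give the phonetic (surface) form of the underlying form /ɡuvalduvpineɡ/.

[ɡuvaɫduvpĩneɡ]

/ɡ/ (word-initial) is in the target of rule 2 but the environment (between two vowels) is not met → [ɡ].
/u/ (between /ɡ/ and /v/) is in the target of rule 3 but the environment (before a nasal consonant) is not met → [u].
/v/ (between /u/ and /a/): no rule targets it → [v].
/a/ (between /v/ and /l/): rule 3 targets it, but not before a nasal consonant → unchanged [a].
/l/ meets the environment for rule 4 (word-finally or immediately before a consonant) → [ɫ].
/d/ (between /l/ and /u/): rule 2 targets it, but not between two vowels → unchanged [d].
/u/ — between /d/ and /v/; rule 3 does not apply here → [u].
/v/ (between /u/ and /p/): no rule targets it → [v].
/p/ (between /v/ and /i/) is unaffected → [p].
/i/ (between /p/ and /n/) occurs before a nasal consonant → [ĩ] by rule 3.
/n/ (between /i/ and /e/): rule 1 targets it, but not before a labial or velar stop → unchanged [n].
/e/ (between /n/ and /ɡ/) is in the target of rule 3 but the environment (before a nasal consonant) is not met → [e].
/ɡ/ (word-final) fails the environment for rule 2, so it stays [ɡ].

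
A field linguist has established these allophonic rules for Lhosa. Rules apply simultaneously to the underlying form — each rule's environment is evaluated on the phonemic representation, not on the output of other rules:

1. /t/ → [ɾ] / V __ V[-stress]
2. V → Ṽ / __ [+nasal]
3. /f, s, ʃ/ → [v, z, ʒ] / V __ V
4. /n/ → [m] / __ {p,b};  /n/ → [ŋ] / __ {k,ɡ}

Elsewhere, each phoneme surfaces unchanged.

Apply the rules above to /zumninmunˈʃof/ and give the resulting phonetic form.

[zũmnĩnmũnˈʃof]

/z/ (word-initial) is unaffected → [z].
/u/ (between /z/ and /m/) occurs before a nasal consonant → [ũ] by rule 2.
/m/ — not in any rule's target class → [m].
/n/ — between /m/ and /i/; rule 4 does not apply here → [n].
/i/ — between /n/ and /n/, before a nasal consonant — surfaces as [ĩ] (rule 2).
/n/ — between /i/ and /m/; rule 4 does not apply here → [n].
/m/ (between /n/ and /u/) is unaffected → [m].
Rule 2 applies to /u/ (between /m/ and /n/: before a nasal consonant) → [ũ].
/n/ (between /u/ and /ʃ/) fails the environment for rule 4, so it stays [n].
/ʃ/ (between /n/ and /o/) is in the target of rule 3 but the environment (between two vowels) is not met → [ʃ].
/o/ (between /ʃ/ and /f/) fails the environment for rule 2, so it stays [o].
/f/ (word-final) fails the environment for rule 3, so it stays [f].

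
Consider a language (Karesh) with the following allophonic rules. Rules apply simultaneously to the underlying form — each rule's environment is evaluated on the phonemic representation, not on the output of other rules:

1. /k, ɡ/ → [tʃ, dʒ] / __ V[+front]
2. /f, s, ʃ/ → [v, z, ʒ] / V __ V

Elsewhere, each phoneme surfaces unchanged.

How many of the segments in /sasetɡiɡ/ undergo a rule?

Segments that undergo a rule: /s/ → [z] (rule 2); /ɡ/ → [dʒ] (rule 1).
All other segments surface unchanged.

2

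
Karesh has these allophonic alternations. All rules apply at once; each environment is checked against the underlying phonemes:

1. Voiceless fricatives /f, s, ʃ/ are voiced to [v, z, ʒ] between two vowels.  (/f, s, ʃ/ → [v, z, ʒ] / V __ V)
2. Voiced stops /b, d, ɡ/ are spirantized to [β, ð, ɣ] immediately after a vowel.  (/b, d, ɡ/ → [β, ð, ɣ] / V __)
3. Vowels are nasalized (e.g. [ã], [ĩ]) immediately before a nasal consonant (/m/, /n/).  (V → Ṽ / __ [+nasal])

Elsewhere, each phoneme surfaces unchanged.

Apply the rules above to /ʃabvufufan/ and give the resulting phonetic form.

/ʃ/ — word-initial; rule 1 does not apply here → [ʃ].
/a/ (between /ʃ/ and /b/) is in the target of rule 3 but the environment (before a nasal consonant) is not met → [a].
/b/ (between /a/ and /v/): immediately after a vowel, so rule 2 applies → [β].
/v/ (between /b/ and /u/) is unaffected → [v].
/u/ — between /v/ and /f/; rule 3 does not apply here → [u].
Rule 1 applies to /f/ (between /u/ and /u/: between two vowels) → [v].
/u/ (between /f/ and /f/) is in the target of rule 3 but the environment (before a nasal consonant) is not met → [u].
/f/ (between /u/ and /a/): between two vowels, so rule 1 applies → [v].
/a/ (between /f/ and /n/) occurs before a nasal consonant → [ã] by rule 3.
/n/ (word-final): no rule targets it → [n].

[ʃaβvuvuvãn]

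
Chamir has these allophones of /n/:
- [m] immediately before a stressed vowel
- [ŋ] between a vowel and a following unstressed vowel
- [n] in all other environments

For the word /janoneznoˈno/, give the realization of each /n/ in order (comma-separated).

Occurrence 1 (position 3): between a vowel and a following unstressed vowel → [ŋ].
Occurrence 2 (position 5): between a vowel and a following unstressed vowel → [ŋ].
Occurrence 3 (position 8): no conditioning environment matches → elsewhere allophone [n].
Occurrence 4 (position 10): immediately before a stressed vowel → [m].

[ŋ], [ŋ], [n], [m]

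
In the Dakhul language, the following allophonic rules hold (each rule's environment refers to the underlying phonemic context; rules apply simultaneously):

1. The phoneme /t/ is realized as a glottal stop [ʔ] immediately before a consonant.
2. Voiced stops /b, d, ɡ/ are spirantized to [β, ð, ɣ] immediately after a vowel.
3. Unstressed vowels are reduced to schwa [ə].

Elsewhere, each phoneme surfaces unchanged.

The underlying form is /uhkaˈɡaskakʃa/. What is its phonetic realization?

[əhkəˈɣaskəkʃə]

/u/ (word-initial) occurs in an unstressed syllable → [ə] by rule 3.
/h/ (between /u/ and /k/) is unaffected → [h].
/k/ (between /h/ and /a/) is unaffected → [k].
/a/ — between /k/ and /ɡ/, in an unstressed syllable — surfaces as [ə] (rule 3).
/ɡ/ (between /a/ and /a/): immediately after a vowel, so rule 2 applies → [ɣ].
/a/ — between /ɡ/ and /s/; rule 3 does not apply here → [a].
/s/ stays [s].
/k/ (between /s/ and /a/) is unaffected → [k].
/a/ — between /k/ and /k/, in an unstressed syllable — surfaces as [ə] (rule 3).
/k/ — not in any rule's target class → [k].
/ʃ/ stays [ʃ].
/a/ meets the environment for rule 3 (in an unstressed syllable) → [ə].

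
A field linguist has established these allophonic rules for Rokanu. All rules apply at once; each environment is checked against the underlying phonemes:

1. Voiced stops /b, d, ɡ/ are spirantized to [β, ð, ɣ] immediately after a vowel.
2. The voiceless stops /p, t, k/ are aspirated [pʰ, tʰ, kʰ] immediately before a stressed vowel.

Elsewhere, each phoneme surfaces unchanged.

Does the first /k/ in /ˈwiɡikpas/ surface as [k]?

Yes

/k/ — between /i/ and /p/; rule 2 does not apply here → [k].
The actual realization is [k], which matches [k].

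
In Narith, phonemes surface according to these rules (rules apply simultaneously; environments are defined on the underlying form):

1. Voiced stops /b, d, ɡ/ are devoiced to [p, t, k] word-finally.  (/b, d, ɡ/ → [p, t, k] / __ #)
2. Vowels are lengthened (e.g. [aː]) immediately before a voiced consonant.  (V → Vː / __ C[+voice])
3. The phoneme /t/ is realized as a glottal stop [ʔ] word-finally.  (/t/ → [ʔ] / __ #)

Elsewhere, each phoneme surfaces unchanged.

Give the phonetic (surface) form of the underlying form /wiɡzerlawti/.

[wiːɡzeːrlaːwti]

/w/ (word-initial) is unaffected → [w].
/i/ (between /w/ and /ɡ/): before a voiced consonant, so rule 2 applies → [iː].
/ɡ/ — between /i/ and /z/; rule 1 does not apply here → [ɡ].
/z/ — not in any rule's target class → [z].
/e/ meets the environment for rule 2 (before a voiced consonant) → [eː].
/r/ (between /e/ and /l/) is unaffected → [r].
/l/ stays [l].
/a/ (between /l/ and /w/) occurs before a voiced consonant → [aː] by rule 2.
/w/ (between /a/ and /t/): no rule targets it → [w].
/t/ — between /w/ and /i/; rule 3 does not apply here → [t].
/i/ (word-final): rule 2 targets it, but not before a voiced consonant → unchanged [i].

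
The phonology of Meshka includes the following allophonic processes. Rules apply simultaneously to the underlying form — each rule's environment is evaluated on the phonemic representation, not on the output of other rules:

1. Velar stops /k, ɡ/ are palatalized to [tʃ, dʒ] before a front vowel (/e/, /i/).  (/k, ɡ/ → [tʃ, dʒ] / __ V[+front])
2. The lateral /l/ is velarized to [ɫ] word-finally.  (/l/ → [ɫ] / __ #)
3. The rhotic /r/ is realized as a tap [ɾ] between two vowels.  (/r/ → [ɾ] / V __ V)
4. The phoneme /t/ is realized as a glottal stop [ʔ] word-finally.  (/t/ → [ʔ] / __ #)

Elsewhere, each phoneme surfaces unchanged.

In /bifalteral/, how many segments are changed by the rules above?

Segments that undergo a rule: /r/ → [ɾ] (rule 3); /l/ → [ɫ] (rule 2).
All other segments surface unchanged.

2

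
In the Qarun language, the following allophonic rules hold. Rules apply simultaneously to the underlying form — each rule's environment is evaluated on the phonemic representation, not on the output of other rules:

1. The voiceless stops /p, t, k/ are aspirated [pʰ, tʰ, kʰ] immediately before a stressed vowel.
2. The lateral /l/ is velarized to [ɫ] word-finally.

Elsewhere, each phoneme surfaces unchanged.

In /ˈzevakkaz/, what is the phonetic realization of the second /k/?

[k]

/k/ — between /k/ and /a/; rule 1 does not apply here → [k].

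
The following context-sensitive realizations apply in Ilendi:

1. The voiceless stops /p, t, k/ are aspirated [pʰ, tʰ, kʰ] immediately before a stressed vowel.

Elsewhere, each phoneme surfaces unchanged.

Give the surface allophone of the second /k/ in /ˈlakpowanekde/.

[k]

/k/ (between /e/ and /d/) fails the environment for rule 1, so it stays [k].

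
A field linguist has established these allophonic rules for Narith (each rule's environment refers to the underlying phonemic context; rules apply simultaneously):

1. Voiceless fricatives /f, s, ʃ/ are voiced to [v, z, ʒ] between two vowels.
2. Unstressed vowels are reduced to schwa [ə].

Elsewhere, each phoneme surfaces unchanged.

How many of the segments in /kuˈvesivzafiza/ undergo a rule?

7

Segments that undergo a rule: /u/ → [ə] (rule 2); /s/ → [z] (rule 1); /i/ → [ə] (rule 2); /a/ → [ə] (rule 2); /f/ → [v] (rule 1); /i/ → [ə] (rule 2); /a/ → [ə] (rule 2).
All other segments surface unchanged.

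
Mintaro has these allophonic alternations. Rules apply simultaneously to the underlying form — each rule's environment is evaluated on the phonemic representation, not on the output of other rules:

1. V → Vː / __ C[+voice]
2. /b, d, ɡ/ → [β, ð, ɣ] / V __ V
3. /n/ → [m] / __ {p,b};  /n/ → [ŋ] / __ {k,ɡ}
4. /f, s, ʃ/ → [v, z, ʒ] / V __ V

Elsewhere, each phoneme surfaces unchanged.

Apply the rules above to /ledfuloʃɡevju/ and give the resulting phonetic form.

[leːdfuːloʃɡeːvju]

/e/ — between /l/ and /d/, before a voiced consonant — surfaces as [eː] (rule 1).
/d/ (between /e/ and /f/) fails the environment for rule 2, so it stays [d].
/f/ (between /d/ and /u/) is in the target of rule 4 but the environment (between two vowels) is not met → [f].
/u/ (between /f/ and /l/): before a voiced consonant, so rule 1 applies → [uː].
/o/ — between /l/ and /ʃ/; rule 1 does not apply here → [o].
/ʃ/ — between /o/ and /ɡ/; rule 4 does not apply here → [ʃ].
/ɡ/ (between /ʃ/ and /e/) fails the environment for rule 2, so it stays [ɡ].
Rule 1 applies to /e/ (between /ɡ/ and /v/: before a voiced consonant) → [eː].
/u/ — word-final; rule 1 does not apply here → [u].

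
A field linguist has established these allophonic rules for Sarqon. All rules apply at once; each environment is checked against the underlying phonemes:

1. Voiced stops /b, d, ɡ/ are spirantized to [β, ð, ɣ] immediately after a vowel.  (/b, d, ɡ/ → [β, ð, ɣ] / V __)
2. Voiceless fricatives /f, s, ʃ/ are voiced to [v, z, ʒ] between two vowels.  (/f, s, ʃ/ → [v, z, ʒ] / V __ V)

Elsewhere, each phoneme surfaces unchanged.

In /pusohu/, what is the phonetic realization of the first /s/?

/s/ (between /u/ and /o/): between two vowels, so rule 2 applies → [z].

[z]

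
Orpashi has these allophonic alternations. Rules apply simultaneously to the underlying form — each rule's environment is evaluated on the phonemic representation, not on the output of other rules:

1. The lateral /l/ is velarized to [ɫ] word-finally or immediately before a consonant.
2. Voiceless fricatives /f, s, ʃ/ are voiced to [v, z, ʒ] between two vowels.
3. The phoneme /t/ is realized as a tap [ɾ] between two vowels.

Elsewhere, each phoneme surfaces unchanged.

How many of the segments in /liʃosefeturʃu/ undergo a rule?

Segments that undergo a rule: /ʃ/ → [ʒ] (rule 2); /s/ → [z] (rule 2); /f/ → [v] (rule 2); /t/ → [ɾ] (rule 3).
All other segments surface unchanged.

4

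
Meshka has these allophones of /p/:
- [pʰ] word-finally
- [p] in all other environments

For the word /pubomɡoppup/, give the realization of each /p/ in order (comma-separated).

Occurrence 1 (position 1): no conditioning environment matches → elsewhere allophone [p].
Occurrence 2 (position 8): no conditioning environment matches → elsewhere allophone [p].
Occurrence 3 (position 9): no conditioning environment matches → elsewhere allophone [p].
Occurrence 4 (position 11): word-finally → [pʰ].

[p], [p], [p], [pʰ]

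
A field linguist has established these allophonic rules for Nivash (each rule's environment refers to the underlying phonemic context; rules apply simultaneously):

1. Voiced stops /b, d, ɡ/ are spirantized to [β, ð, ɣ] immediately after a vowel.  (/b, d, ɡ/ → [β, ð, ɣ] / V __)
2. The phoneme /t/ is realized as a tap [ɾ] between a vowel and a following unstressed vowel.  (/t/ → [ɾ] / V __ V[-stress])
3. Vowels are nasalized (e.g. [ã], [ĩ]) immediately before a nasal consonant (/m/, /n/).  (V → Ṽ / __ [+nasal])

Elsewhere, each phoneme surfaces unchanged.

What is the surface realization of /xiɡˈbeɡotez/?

/x/ (word-initial) is unaffected → [x].
/i/ (between /x/ and /ɡ/): rule 3 targets it, but not before a nasal consonant → unchanged [i].
/ɡ/ — between /i/ and /b/, immediately after a vowel — surfaces as [ɣ] (rule 1).
/b/ (between /ɡ/ and /e/): rule 1 targets it, but not immediately after a vowel → unchanged [b].
/e/ (between /b/ and /ɡ/) fails the environment for rule 3, so it stays [e].
/ɡ/ — between /e/ and /o/, immediately after a vowel — surfaces as [ɣ] (rule 1).
/o/ — between /ɡ/ and /t/; rule 3 does not apply here → [o].
/t/ (between /o/ and /e/) occurs between a vowel and a following unstressed vowel → [ɾ] by rule 2.
/e/ (between /t/ and /z/): rule 3 targets it, but not before a nasal consonant → unchanged [e].
/z/ (word-final) is unaffected → [z].

[xiɣˈbeɣoɾez]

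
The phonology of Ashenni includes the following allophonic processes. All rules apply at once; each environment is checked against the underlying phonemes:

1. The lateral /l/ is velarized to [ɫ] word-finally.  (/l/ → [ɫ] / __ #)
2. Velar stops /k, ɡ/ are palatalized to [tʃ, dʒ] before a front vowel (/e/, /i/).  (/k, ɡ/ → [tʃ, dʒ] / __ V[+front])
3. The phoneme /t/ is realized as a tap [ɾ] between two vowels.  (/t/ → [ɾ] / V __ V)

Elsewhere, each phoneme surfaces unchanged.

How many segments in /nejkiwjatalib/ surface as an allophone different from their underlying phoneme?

Segments that undergo a rule: /k/ → [tʃ] (rule 2); /t/ → [ɾ] (rule 3).
All other segments surface unchanged.

2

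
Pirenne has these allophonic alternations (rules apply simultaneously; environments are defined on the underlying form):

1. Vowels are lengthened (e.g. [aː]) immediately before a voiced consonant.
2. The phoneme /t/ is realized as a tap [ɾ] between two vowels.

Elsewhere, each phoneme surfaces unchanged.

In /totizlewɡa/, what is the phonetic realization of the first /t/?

/t/ (word-initial) fails the environment for rule 2, so it stays [t].

[t]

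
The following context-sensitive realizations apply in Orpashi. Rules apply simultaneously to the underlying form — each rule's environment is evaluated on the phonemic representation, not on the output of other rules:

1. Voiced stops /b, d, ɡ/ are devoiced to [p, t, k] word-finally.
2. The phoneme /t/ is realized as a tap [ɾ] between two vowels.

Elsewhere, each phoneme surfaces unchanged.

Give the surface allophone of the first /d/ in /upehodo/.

[d]

/d/ (between /o/ and /o/): rule 1 targets it, but not word-finally → unchanged [d].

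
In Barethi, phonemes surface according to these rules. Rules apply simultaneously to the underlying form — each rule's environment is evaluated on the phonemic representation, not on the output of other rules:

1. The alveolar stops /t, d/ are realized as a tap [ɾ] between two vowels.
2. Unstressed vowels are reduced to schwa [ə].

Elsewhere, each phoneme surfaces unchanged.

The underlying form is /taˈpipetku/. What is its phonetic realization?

/t/ (word-initial) is in the target of rule 1 but the environment (between two vowels) is not met → [t].
/a/ (between /t/ and /p/): in an unstressed syllable, so rule 2 applies → [ə].
/p/ (between /a/ and /i/): no rule targets it → [p].
/i/ (between /p/ and /p/) is in the target of rule 2 but the environment (in an unstressed syllable) is not met → [i].
/p/ (between /i/ and /e/): no rule targets it → [p].
/e/ (between /p/ and /t/): in an unstressed syllable, so rule 2 applies → [ə].
/t/ (between /e/ and /k/) fails the environment for rule 1, so it stays [t].
/k/ stays [k].
/u/ (word-final) occurs in an unstressed syllable → [ə] by rule 2.

[təˈpipətkə]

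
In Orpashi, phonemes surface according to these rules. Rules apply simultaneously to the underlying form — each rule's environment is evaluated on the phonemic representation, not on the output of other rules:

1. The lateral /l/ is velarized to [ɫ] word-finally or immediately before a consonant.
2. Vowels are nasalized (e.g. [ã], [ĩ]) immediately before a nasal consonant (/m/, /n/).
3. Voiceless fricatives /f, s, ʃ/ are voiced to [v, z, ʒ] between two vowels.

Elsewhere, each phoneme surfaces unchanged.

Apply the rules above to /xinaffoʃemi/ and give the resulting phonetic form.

/x/ — not in any rule's target class → [x].
/i/ (between /x/ and /n/): before a nasal consonant, so rule 2 applies → [ĩ].
/n/ (between /i/ and /a/): no rule targets it → [n].
/a/ — between /n/ and /f/; rule 2 does not apply here → [a].
/f/ (between /a/ and /f/) fails the environment for rule 3, so it stays [f].
/f/ (between /f/ and /o/) fails the environment for rule 3, so it stays [f].
/o/ (between /f/ and /ʃ/) is in the target of rule 2 but the environment (before a nasal consonant) is not met → [o].
/ʃ/ meets the environment for rule 3 (between two vowels) → [ʒ].
/e/ (between /ʃ/ and /m/) occurs before a nasal consonant → [ẽ] by rule 2.
/m/ — not in any rule's target class → [m].
/i/ (word-final) is in the target of rule 2 but the environment (before a nasal consonant) is not met → [i].

[xĩnaffoʒẽmi]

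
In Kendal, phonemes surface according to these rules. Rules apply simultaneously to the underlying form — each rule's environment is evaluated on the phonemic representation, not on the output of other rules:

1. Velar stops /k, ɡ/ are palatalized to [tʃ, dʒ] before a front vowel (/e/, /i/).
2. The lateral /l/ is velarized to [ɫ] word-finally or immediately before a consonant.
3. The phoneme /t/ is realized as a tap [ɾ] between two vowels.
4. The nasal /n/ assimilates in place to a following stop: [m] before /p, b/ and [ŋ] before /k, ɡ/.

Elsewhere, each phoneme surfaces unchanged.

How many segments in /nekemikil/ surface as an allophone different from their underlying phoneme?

3

Segments that undergo a rule: /k/ → [tʃ] (rule 1); /k/ → [tʃ] (rule 1); /l/ → [ɫ] (rule 2).
All other segments surface unchanged.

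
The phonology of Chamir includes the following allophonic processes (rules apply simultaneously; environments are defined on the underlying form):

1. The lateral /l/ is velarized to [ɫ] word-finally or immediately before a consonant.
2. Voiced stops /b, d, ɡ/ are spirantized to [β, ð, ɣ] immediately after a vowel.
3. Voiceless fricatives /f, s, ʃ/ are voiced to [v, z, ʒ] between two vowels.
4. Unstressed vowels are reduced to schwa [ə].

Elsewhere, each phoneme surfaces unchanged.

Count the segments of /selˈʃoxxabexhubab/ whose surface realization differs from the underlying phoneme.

Segments that undergo a rule: /e/ → [ə] (rule 4); /l/ → [ɫ] (rule 1); /a/ → [ə] (rule 4); /b/ → [β] (rule 2); /e/ → [ə] (rule 4); /u/ → [ə] (rule 4); /b/ → [β] (rule 2); /a/ → [ə] (rule 4); /b/ → [β] (rule 2).
All other segments surface unchanged.

9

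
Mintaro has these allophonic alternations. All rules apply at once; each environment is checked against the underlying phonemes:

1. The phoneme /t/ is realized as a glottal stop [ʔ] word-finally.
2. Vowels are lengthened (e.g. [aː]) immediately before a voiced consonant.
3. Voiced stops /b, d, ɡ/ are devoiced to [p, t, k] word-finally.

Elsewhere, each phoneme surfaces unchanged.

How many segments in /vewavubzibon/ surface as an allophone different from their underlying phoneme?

5

Segments that undergo a rule: /e/ → [eː] (rule 2); /a/ → [aː] (rule 2); /u/ → [uː] (rule 2); /i/ → [iː] (rule 2); /o/ → [oː] (rule 2).
All other segments surface unchanged.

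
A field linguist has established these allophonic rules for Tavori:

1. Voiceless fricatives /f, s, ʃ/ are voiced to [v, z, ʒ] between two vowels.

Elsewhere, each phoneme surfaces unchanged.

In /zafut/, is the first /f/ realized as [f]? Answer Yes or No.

No

Rule 1 applies to /f/ (between /a/ and /u/: between two vowels) → [v].
The actual realization is [v], not [f].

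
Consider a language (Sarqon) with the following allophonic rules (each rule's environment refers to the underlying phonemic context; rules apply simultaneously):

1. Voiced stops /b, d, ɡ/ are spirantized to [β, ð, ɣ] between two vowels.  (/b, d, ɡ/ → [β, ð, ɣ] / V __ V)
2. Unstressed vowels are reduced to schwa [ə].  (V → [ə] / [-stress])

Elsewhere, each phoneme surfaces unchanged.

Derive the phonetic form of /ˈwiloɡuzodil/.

/i/ (between /w/ and /l/) fails the environment for rule 2, so it stays [i].
/o/ — between /l/ and /ɡ/, in an unstressed syllable — surfaces as [ə] (rule 2).
/ɡ/ — between /o/ and /u/, between two vowels — surfaces as [ɣ] (rule 1).
/u/ meets the environment for rule 2 (in an unstressed syllable) → [ə].
/o/ meets the environment for rule 2 (in an unstressed syllable) → [ə].
/d/ (between /o/ and /i/) occurs between two vowels → [ð] by rule 1.
/i/ — between /d/ and /l/, in an unstressed syllable — surfaces as [ə] (rule 2).

[ˈwiləɣəzəðəl]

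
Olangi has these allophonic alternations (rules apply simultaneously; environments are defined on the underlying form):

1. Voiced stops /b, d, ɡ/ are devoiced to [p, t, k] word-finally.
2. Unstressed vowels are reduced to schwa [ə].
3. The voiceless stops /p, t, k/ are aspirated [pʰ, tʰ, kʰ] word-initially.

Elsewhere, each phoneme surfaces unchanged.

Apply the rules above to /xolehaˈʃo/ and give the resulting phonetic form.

/x/ (word-initial) is unaffected → [x].
/o/ (between /x/ and /l/): in an unstressed syllable, so rule 2 applies → [ə].
/l/ (between /o/ and /e/) is unaffected → [l].
/e/ (between /l/ and /h/) occurs in an unstressed syllable → [ə] by rule 2.
/h/ (between /e/ and /a/) is unaffected → [h].
/a/ (between /h/ and /ʃ/): in an unstressed syllable, so rule 2 applies → [ə].
/ʃ/ (between /a/ and /o/): no rule targets it → [ʃ].
/o/ (word-final) fails the environment for rule 2, so it stays [o].

[xələhəˈʃo]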